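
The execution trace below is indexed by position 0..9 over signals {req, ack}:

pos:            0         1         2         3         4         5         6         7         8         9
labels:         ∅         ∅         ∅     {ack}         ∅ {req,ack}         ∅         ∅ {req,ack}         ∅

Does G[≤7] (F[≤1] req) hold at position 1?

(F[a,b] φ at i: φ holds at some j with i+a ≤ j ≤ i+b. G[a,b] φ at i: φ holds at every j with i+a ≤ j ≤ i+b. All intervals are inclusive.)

Check F[≤1] req at every j in [1,8]:
  j=1: fails (none in [1,2])
  j=2: fails (none in [2,3])
  j=3: fails (none in [3,4])
  j=4: holds (witness at 5)
  j=5: holds (witness at 5)
  j=6: fails (none in [6,7])
  j=7: holds (witness at 8)
  j=8: holds (witness at 8)
Fails at j=1 → formula fails.

No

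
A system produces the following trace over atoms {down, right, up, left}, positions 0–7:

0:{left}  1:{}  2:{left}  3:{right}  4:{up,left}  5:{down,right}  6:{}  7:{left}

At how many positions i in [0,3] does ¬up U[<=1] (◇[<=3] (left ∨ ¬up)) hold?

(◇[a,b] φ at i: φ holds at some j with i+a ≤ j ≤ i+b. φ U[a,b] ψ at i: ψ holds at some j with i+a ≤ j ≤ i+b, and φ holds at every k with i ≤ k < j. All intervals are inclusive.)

4

Evaluate at each i in [0,3]:
  i=0: ✓ (rhs at j=0)
  i=1: ✓ (rhs at j=1)
  i=2: ✓ (rhs at j=2)
  i=3: ✓ (rhs at j=3)
Positions where it holds: {0, 1, 2, 3} → 4.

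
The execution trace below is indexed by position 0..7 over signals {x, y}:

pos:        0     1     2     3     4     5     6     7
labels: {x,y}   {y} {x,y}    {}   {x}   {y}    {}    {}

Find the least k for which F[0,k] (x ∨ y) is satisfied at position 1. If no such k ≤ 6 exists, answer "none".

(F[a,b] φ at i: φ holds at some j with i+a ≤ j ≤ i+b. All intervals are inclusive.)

Scan j = 1,2,… for (x ∨ y):
  j=1: holds
First hit at j=1, so smallest k = 1-1 = 0.

0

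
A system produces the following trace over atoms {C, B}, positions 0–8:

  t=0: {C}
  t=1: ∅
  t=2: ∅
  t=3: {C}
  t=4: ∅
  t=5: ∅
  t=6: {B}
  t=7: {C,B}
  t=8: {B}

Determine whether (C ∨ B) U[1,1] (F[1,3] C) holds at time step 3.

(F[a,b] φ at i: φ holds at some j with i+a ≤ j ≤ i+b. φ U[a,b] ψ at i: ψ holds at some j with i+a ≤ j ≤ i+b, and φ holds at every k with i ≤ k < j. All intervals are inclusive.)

Need some j in [4,4] with F[1,3] C, and (C ∨ B) at every k in [3,j-1].
  j=4: F[1,3] C holds; (C ∨ B) holds at every k in [3,3] → satisfied.

Yes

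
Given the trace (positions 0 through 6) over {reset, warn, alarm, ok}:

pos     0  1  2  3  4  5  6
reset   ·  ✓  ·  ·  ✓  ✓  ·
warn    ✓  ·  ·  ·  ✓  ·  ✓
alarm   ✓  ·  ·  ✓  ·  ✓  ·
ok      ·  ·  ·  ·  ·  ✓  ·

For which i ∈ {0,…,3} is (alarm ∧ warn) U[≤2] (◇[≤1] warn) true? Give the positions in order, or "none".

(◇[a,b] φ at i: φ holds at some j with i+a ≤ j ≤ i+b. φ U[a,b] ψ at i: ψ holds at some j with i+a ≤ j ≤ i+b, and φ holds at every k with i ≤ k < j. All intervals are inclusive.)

0, 3

Evaluate at each i in [0,3]:
  i=0: ✓ (rhs at j=0)
  i=1: ✗ (lhs fails at k=1 before rhs at j=3)
  i=2: ✗ (lhs fails at k=2 before rhs at j=3)
  i=3: ✓ (rhs at j=3)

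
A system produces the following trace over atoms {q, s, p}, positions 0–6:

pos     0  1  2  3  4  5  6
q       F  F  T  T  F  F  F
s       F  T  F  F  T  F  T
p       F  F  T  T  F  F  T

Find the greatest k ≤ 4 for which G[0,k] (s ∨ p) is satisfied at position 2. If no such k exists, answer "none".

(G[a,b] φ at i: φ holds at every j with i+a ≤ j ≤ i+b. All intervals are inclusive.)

(s ∨ p) must hold from j=2 onward; find where it first fails.
  j=2: holds
  j=3: holds
  j=4: holds
  j=5: fails
Holds on [2,4], so largest k = 2.

2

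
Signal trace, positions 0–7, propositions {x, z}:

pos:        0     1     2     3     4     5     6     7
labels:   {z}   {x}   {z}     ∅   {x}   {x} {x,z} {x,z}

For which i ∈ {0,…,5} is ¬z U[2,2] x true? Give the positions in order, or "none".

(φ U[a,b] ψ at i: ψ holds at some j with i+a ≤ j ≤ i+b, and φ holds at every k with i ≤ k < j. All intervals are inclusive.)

3, 4

Evaluate at each i in [0,5]:
  i=0: ✗ (no rhs in [2,2])
  i=1: ✗ (no rhs in [3,3])
  i=2: ✗ (lhs fails at k=2 before rhs at j=4)
  i=3: ✓ (rhs at j=5; lhs holds on [3,4])
  i=4: ✓ (rhs at j=6; lhs holds on [4,5])
  i=5: ✗ (lhs fails at k=6 before rhs at j=7)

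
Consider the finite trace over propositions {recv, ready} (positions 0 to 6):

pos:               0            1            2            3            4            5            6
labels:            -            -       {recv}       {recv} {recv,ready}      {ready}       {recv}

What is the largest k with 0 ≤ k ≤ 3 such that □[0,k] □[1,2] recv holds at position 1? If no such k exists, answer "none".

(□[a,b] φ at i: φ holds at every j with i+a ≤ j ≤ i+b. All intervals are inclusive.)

1

□[1,2] recv must hold from j=1 onward; find where it first fails.
  j=1: holds
  j=2: holds
  j=3: fails
Holds on [1,2], so largest k = 1.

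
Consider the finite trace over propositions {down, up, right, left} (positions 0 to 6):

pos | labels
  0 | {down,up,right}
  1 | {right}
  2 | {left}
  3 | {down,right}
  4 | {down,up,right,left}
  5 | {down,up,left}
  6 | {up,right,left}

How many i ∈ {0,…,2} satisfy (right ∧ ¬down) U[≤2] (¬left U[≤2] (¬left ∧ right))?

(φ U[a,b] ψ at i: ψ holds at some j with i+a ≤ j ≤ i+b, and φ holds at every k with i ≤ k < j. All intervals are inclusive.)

Evaluate at each i in [0,2]:
  i=0: ✓ (rhs at j=0)
  i=1: ✓ (rhs at j=1)
  i=2: ✗ (lhs fails at k=2 before rhs at j=3)
Positions where it holds: {0, 1} → 2.

2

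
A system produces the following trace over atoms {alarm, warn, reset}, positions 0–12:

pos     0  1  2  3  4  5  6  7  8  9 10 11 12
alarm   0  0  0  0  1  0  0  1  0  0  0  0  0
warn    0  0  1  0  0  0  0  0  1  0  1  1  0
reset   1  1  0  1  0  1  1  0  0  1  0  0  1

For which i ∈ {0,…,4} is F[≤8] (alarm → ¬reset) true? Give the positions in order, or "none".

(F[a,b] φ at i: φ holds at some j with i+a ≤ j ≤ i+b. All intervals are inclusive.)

0, 1, 2, 3, 4

Evaluate at each i in [0,4]:
  i=0: ✓ (witness j=0)
  i=1: ✓ (witness j=1)
  i=2: ✓ (witness j=2)
  i=3: ✓ (witness j=3)
  i=4: ✓ (witness j=4)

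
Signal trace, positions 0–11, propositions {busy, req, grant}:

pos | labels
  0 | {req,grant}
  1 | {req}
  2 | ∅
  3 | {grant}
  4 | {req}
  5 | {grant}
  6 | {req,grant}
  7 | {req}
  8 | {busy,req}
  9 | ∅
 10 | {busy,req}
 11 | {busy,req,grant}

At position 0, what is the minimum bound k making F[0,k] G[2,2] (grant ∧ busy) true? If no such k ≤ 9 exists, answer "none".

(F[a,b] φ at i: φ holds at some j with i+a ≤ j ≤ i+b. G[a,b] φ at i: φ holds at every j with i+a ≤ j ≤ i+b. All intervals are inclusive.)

Scan j = 0,1,… for G[2,2] (grant ∧ busy):
  j=0: fails
  j=1: fails
  j=2: fails
  j=3: fails
  j=4: fails
  j=5: fails
  j=6: fails
  j=7: fails
  j=8: fails
  j=9: holds
First hit at j=9, so smallest k = 9-0 = 9.

9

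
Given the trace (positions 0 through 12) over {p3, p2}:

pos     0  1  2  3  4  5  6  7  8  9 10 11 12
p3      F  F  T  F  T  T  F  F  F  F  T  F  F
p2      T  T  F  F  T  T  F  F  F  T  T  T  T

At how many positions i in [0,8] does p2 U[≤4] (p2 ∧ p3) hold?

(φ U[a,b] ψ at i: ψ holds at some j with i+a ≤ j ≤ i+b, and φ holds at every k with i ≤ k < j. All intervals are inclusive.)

Evaluate at each i in [0,8]:
  i=0: ✗ (lhs fails at k=2 before rhs at j=4)
  i=1: ✗ (lhs fails at k=2 before rhs at j=4)
  i=2: ✗ (lhs fails at k=2 before rhs at j=4)
  i=3: ✗ (lhs fails at k=3 before rhs at j=4)
  i=4: ✓ (rhs at j=4)
  i=5: ✓ (rhs at j=5)
  i=6: ✗ (lhs fails at k=6 before rhs at j=10)
  i=7: ✗ (lhs fails at k=7 before rhs at j=10)
  i=8: ✗ (lhs fails at k=8 before rhs at j=10)
Positions where it holds: {4, 5} → 2.

2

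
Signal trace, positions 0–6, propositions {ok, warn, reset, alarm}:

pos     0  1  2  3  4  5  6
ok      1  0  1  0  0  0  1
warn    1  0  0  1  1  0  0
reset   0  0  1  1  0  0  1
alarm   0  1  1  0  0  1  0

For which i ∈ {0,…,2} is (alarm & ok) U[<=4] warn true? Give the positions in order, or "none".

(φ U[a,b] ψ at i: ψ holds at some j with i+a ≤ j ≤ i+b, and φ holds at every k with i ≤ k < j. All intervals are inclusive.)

0, 2

Evaluate at each i in [0,2]:
  i=0: ✓ (rhs at j=0)
  i=1: ✗ (lhs fails at k=1 before rhs at j=3)
  i=2: ✓ (rhs at j=3; lhs holds on [2,2])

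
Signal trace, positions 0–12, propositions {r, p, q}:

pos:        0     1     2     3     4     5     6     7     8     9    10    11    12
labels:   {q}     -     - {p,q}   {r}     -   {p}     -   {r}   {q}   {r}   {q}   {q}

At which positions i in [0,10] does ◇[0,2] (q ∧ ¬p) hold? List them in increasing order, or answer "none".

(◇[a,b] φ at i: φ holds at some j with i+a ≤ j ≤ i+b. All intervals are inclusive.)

Evaluate at each i in [0,10]:
  i=0: ✓ (witness j=0)
  i=1: ✗ (none in [1,3])
  i=2: ✗ (none in [2,4])
  i=3: ✗ (none in [3,5])
  i=4: ✗ (none in [4,6])
  i=5: ✗ (none in [5,7])
  i=6: ✗ (none in [6,8])
  i=7: ✓ (witness j=9)
  i=8: ✓ (witness j=9)
  i=9: ✓ (witness j=9)
  i=10: ✓ (witness j=11)

0, 7, 8, 9, 10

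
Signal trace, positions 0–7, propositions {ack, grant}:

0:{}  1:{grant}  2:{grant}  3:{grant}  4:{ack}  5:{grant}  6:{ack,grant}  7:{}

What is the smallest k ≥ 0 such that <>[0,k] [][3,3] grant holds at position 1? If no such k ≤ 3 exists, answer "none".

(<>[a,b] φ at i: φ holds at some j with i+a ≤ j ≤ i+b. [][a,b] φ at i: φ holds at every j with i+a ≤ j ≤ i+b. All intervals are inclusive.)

Scan j = 1,2,… for [][3,3] grant:
  j=1: fails
  j=2: holds
First hit at j=2, so smallest k = 2-1 = 1.

1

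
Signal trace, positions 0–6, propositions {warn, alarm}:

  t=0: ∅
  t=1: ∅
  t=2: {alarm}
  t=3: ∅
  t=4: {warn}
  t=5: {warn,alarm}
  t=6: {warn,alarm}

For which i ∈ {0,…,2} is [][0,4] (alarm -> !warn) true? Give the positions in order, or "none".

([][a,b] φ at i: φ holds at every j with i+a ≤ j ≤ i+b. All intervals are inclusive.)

0

Evaluate at each i in [0,2]:
  i=0: ✓ (all of [0,4])
  i=1: ✗ (fails at j=5)
  i=2: ✗ (fails at j=5)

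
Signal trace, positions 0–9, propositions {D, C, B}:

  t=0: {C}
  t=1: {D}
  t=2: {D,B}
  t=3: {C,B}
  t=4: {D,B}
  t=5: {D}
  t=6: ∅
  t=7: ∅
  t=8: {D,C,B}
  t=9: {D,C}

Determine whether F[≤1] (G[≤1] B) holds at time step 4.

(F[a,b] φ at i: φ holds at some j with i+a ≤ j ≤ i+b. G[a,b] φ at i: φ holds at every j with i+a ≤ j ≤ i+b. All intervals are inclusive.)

No

Check G[≤1] B at each j in [4,5]:
  j=4: fails at 5
  j=5: fails at 5
No position in the window satisfies it → formula fails.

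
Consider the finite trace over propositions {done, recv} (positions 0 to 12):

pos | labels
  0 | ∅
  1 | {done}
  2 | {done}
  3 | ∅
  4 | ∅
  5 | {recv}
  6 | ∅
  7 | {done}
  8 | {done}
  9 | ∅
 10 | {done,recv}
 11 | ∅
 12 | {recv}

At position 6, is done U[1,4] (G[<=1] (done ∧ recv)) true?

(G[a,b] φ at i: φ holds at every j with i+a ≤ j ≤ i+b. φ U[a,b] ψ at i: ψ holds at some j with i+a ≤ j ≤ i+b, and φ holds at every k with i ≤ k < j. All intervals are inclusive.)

No

Need some j in [7,10] with G[<=1] (done ∧ recv), and done at every k in [6,j-1].
  j=7: G[<=1] (done ∧ recv) — fails at 7.
  j=8: G[<=1] (done ∧ recv) — fails at 8.
  j=9: G[<=1] (done ∧ recv) — fails at 9.
  j=10: G[<=1] (done ∧ recv) — fails at 11.
No j in the window works → until fails.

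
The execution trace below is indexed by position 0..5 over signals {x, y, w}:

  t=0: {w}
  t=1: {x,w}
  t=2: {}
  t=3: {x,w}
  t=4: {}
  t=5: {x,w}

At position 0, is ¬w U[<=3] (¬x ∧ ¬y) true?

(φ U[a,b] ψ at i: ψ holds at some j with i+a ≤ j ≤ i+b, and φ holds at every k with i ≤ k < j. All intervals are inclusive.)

True

Need some j in [0,3] with (¬x ∧ ¬y), and ¬w at every k in [0,j-1].
  j=0: (¬x ∧ ¬y) holds; no prefix to check → satisfied.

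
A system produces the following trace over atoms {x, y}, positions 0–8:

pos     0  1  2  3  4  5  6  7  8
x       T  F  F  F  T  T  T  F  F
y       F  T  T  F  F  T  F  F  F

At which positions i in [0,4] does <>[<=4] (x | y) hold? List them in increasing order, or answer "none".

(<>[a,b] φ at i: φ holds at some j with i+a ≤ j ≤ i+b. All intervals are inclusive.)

0, 1, 2, 3, 4

Evaluate at each i in [0,4]:
  i=0: ✓ (witness j=0)
  i=1: ✓ (witness j=1)
  i=2: ✓ (witness j=2)
  i=3: ✓ (witness j=4)
  i=4: ✓ (witness j=4)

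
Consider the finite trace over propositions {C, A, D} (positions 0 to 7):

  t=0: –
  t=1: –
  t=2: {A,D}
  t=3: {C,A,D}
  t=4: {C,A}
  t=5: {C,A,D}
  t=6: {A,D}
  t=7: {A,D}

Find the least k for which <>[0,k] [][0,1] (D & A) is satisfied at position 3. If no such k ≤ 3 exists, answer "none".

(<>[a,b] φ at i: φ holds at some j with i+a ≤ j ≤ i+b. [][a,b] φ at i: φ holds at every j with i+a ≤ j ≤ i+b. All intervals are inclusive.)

2

Scan j = 3,4,… for [][0,1] (D & A):
  j=3: fails
  j=4: fails
  j=5: holds
First hit at j=5, so smallest k = 5-3 = 2.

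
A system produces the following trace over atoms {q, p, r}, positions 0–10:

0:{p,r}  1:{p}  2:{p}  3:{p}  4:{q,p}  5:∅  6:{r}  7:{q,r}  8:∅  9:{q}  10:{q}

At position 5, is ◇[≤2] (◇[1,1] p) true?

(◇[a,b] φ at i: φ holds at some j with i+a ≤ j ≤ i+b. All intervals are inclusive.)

Check ◇[1,1] p at each j in [5,7]:
  j=5: fails (none in [6,6])
  j=6: fails (none in [7,7])
  j=7: fails (none in [8,8])
No position in the window satisfies it → formula fails.

False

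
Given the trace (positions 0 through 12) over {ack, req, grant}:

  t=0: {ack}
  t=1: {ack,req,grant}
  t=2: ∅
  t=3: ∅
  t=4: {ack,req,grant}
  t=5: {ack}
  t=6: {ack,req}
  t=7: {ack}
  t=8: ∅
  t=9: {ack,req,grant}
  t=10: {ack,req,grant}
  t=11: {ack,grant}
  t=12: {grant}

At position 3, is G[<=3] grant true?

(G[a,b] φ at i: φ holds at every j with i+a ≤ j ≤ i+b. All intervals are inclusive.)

Check grant at every j in [3,6]:
  j=3: false
  j=4: true
  j=5: false
  j=6: false
Fails at j=3 → formula fails.

No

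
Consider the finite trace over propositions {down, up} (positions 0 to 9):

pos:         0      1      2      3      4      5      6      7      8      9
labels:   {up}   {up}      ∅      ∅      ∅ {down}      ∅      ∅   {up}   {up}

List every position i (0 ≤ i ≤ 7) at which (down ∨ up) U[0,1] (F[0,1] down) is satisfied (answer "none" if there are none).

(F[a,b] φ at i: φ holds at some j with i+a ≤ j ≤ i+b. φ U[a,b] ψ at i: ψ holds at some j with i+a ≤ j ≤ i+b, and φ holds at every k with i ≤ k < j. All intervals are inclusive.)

4, 5

Evaluate at each i in [0,7]:
  i=0: ✗ (no rhs in [0,1])
  i=1: ✗ (no rhs in [1,2])
  i=2: ✗ (no rhs in [2,3])
  i=3: ✗ (lhs fails at k=3 before rhs at j=4)
  i=4: ✓ (rhs at j=4)
  i=5: ✓ (rhs at j=5)
  i=6: ✗ (no rhs in [6,7])
  i=7: ✗ (no rhs in [7,8])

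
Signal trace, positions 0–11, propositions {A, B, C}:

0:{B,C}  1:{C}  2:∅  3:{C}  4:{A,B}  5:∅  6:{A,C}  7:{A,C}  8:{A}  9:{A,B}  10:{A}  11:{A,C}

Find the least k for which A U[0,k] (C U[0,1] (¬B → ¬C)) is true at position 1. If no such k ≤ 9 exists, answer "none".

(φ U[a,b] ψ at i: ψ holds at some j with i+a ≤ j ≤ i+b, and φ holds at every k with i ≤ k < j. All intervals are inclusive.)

Need earliest j ≥ 1 with (C U[0,1] (¬B → ¬C)), and A at every k in [1,j-1].
  j=1: rhs holds (empty prefix). k = 0.

0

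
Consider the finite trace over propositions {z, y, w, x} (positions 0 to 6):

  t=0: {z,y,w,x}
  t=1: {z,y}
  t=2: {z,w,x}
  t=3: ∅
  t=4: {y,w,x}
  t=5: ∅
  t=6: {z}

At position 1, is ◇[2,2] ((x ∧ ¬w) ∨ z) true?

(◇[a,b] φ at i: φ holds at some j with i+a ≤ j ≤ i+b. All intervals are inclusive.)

No

Check ((x ∧ ¬w) ∨ z) at each j in [3,3]:
  j=3: false
No position in the window satisfies it → formula fails.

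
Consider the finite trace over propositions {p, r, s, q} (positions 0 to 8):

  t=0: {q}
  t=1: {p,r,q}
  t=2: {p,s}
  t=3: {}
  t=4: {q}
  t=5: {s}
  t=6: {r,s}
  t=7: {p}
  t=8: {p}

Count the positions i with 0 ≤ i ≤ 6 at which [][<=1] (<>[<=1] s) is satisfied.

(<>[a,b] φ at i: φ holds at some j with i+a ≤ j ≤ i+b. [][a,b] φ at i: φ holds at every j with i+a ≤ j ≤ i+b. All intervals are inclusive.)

3

Evaluate at each i in [0,6]:
  i=0: ✗ (fails at j=0)
  i=1: ✓ (all of [1,2])
  i=2: ✗ (fails at j=3)
  i=3: ✗ (fails at j=3)
  i=4: ✓ (all of [4,5])
  i=5: ✓ (all of [5,6])
  i=6: ✗ (fails at j=7)
Positions where it holds: {1, 4, 5} → 3.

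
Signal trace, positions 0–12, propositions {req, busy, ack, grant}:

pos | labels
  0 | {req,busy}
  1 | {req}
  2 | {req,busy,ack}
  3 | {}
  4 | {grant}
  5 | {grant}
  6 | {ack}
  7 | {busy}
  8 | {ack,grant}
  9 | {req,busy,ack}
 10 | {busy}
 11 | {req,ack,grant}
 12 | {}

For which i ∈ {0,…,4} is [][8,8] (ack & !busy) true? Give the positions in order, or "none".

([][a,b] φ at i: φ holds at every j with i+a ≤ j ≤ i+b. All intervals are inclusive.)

Evaluate at each i in [0,4]:
  i=0: ✓ (all of [8,8])
  i=1: ✗ (fails at j=9)
  i=2: ✗ (fails at j=10)
  i=3: ✓ (all of [11,11])
  i=4: ✗ (fails at j=12)

0, 3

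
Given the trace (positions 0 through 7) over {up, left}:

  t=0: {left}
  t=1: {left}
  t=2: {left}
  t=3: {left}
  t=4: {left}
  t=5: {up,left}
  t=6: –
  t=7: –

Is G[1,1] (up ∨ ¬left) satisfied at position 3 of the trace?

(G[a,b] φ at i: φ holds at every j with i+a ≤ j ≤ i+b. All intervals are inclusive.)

False

Check (up ∨ ¬left) at every j in [4,4]:
  j=4: false
Fails at j=4 → formula fails.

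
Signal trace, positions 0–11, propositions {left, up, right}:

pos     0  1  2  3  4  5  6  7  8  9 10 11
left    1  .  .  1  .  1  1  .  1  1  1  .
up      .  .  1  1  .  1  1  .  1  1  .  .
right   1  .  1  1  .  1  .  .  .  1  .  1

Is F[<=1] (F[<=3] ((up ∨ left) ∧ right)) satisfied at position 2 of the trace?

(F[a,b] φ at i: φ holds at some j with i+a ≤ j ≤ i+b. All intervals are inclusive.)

Holds

Check F[<=3] ((up ∨ left) ∧ right) at each j in [2,3]:
  j=2: holds (witness at 2)
  j=3: holds (witness at 3)
Found at j=2 → formula holds.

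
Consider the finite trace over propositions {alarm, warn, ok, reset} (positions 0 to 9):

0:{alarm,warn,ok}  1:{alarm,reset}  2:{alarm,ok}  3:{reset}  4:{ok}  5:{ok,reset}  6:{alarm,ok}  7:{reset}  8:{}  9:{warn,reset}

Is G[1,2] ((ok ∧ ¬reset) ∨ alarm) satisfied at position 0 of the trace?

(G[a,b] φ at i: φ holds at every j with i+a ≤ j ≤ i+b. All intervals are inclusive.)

Check ((ok ∧ ¬reset) ∨ alarm) at every j in [1,2]:
  j=1: true
  j=2: true
All positions satisfy it → formula holds.

True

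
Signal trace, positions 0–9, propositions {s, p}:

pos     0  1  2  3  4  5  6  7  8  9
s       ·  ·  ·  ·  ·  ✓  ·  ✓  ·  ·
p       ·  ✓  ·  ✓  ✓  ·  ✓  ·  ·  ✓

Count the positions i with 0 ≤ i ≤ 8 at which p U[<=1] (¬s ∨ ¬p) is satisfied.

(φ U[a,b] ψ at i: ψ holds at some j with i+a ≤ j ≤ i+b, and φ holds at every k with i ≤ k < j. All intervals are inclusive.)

Evaluate at each i in [0,8]:
  i=0: ✓ (rhs at j=0)
  i=1: ✓ (rhs at j=1)
  i=2: ✓ (rhs at j=2)
  i=3: ✓ (rhs at j=3)
  i=4: ✓ (rhs at j=4)
  i=5: ✓ (rhs at j=5)
  i=6: ✓ (rhs at j=6)
  i=7: ✓ (rhs at j=7)
  i=8: ✓ (rhs at j=8)
Positions where it holds: {0, 1, 2, 3, 4, 5, 6, 7, 8} → 9.

9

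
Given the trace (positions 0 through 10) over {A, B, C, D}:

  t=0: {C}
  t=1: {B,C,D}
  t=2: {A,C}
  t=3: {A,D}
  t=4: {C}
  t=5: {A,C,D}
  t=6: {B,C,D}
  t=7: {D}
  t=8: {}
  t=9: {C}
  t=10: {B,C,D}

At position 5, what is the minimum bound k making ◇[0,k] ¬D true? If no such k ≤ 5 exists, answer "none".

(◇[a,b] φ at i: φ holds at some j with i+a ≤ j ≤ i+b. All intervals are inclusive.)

3

Scan j = 5,6,… for ¬D:
  j=5: fails
  j=6: fails
  j=7: fails
  j=8: holds
First hit at j=8, so smallest k = 8-5 = 3.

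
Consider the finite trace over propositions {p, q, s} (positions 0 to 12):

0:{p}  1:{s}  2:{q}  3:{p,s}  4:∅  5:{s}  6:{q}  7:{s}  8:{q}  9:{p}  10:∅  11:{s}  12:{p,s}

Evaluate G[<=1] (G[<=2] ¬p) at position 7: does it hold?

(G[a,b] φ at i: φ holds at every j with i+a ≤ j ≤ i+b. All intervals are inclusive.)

Check G[<=2] ¬p at every j in [7,8]:
  j=7: fails at 9
  j=8: fails at 9
Fails at j=7 → formula fails.

Does not hold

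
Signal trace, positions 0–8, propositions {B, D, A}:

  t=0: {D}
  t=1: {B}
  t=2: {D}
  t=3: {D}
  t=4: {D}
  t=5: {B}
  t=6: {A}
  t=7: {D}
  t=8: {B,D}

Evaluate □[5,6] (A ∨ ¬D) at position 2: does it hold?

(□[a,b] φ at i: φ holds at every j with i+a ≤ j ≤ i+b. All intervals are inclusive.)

Check (A ∨ ¬D) at every j in [7,8]:
  j=7: false
  j=8: false
Fails at j=7 → formula fails.

No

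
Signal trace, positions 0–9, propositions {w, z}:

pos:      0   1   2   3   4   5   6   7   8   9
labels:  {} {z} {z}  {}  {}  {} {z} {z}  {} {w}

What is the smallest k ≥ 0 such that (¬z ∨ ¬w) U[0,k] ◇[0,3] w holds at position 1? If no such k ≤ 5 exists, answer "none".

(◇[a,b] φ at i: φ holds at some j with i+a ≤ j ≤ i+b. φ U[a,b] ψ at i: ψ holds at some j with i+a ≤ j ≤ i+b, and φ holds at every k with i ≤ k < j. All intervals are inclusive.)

Need earliest j ≥ 1 with ◇[0,3] w, and (¬z ∨ ¬w) at every k in [1,j-1].
  j=1: rhs fails.
  j=2: rhs fails.
  j=3: rhs fails.
  j=4: rhs fails.
  j=5: rhs fails.
  j=6: rhs holds; lhs holds on [1,5]. k = 5.

5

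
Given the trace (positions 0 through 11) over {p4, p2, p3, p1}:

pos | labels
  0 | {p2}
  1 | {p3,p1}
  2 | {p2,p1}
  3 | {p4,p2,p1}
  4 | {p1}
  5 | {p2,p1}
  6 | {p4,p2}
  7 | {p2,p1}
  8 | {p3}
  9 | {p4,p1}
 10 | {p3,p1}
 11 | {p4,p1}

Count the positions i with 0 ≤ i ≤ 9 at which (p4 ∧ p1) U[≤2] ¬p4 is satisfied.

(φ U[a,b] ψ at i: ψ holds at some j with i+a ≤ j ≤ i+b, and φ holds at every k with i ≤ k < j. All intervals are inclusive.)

Evaluate at each i in [0,9]:
  i=0: ✓ (rhs at j=0)
  i=1: ✓ (rhs at j=1)
  i=2: ✓ (rhs at j=2)
  i=3: ✓ (rhs at j=4; lhs holds on [3,3])
  i=4: ✓ (rhs at j=4)
  i=5: ✓ (rhs at j=5)
  i=6: ✗ (lhs fails at k=6 before rhs at j=7)
  i=7: ✓ (rhs at j=7)
  i=8: ✓ (rhs at j=8)
  i=9: ✓ (rhs at j=10; lhs holds on [9,9])
Positions where it holds: {0, 1, 2, 3, 4, 5, 7, 8, 9} → 9.

9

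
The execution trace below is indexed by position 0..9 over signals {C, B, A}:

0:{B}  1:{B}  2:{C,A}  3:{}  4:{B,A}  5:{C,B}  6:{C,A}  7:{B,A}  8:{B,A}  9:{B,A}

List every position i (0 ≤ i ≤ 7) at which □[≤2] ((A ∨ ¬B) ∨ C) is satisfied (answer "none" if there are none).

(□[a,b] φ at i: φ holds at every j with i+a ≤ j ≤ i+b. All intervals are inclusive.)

2, 3, 4, 5, 6, 7

Evaluate at each i in [0,7]:
  i=0: ✗ (fails at j=0)
  i=1: ✗ (fails at j=1)
  i=2: ✓ (all of [2,4])
  i=3: ✓ (all of [3,5])
  i=4: ✓ (all of [4,6])
  i=5: ✓ (all of [5,7])
  i=6: ✓ (all of [6,8])
  i=7: ✓ (all of [7,9])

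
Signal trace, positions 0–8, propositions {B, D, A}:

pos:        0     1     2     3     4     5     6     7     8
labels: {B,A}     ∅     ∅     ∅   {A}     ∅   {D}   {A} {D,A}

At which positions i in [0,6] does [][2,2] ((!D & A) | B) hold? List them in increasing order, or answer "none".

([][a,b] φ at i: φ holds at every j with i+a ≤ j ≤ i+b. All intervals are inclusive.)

2, 5

Evaluate at each i in [0,6]:
  i=0: ✗ (fails at j=2)
  i=1: ✗ (fails at j=3)
  i=2: ✓ (all of [4,4])
  i=3: ✗ (fails at j=5)
  i=4: ✗ (fails at j=6)
  i=5: ✓ (all of [7,7])
  i=6: ✗ (fails at j=8)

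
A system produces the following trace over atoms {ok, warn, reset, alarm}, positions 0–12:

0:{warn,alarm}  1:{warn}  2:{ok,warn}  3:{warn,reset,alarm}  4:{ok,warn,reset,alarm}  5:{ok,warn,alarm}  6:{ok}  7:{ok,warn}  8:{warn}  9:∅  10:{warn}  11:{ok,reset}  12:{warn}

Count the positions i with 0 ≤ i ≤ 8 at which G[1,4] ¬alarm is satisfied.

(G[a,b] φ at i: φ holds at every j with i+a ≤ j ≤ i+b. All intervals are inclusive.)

Evaluate at each i in [0,8]:
  i=0: ✗ (fails at j=3)
  i=1: ✗ (fails at j=3)
  i=2: ✗ (fails at j=3)
  i=3: ✗ (fails at j=4)
  i=4: ✗ (fails at j=5)
  i=5: ✓ (all of [6,9])
  i=6: ✓ (all of [7,10])
  i=7: ✓ (all of [8,11])
  i=8: ✓ (all of [9,12])
Positions where it holds: {5, 6, 7, 8} → 4.

4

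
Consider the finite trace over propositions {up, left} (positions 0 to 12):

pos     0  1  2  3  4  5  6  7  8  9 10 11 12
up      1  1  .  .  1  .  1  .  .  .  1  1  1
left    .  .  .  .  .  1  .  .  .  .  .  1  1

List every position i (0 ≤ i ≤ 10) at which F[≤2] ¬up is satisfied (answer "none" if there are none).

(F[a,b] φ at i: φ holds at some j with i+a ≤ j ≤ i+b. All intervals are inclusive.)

0, 1, 2, 3, 4, 5, 6, 7, 8, 9

Evaluate at each i in [0,10]:
  i=0: ✓ (witness j=2)
  i=1: ✓ (witness j=2)
  i=2: ✓ (witness j=2)
  i=3: ✓ (witness j=3)
  i=4: ✓ (witness j=5)
  i=5: ✓ (witness j=5)
  i=6: ✓ (witness j=7)
  i=7: ✓ (witness j=7)
  i=8: ✓ (witness j=8)
  i=9: ✓ (witness j=9)
  i=10: ✗ (none in [10,12])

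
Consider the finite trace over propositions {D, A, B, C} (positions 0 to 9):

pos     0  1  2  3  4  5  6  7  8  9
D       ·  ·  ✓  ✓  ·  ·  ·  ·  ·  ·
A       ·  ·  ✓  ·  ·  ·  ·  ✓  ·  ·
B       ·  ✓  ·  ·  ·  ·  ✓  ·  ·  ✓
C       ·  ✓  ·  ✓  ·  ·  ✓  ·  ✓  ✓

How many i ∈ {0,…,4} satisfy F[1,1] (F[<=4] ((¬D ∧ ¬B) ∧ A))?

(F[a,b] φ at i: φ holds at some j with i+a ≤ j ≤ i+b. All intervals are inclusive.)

3

Evaluate at each i in [0,4]:
  i=0: ✗ (none in [1,1])
  i=1: ✗ (none in [2,2])
  i=2: ✓ (witness j=3)
  i=3: ✓ (witness j=4)
  i=4: ✓ (witness j=5)
Positions where it holds: {2, 3, 4} → 3.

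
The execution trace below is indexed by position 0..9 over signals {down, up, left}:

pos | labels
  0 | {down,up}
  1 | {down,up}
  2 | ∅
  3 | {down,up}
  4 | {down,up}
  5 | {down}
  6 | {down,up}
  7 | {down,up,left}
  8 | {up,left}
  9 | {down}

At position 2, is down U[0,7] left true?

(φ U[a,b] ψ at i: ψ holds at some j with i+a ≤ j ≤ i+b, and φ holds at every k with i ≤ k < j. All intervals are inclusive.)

No

Need some j in [2,9] with left, and down at every k in [2,j-1].
  j=2: left false.
  j=3: left false.
  j=4: left false.
  j=5: left false.
  j=6: left false.
  j=7: left holds, but down fails at k=2 → not this j.
  j=8: left holds, but down fails at k=2 → not this j.
  j=9: left false.
No j in the window works → until fails.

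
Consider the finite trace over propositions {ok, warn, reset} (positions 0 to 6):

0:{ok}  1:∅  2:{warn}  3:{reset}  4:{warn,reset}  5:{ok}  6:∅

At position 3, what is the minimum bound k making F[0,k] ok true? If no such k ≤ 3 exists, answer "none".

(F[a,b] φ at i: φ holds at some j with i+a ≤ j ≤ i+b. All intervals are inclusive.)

Scan j = 3,4,… for ok:
  j=3: fails
  j=4: fails
  j=5: holds
First hit at j=5, so smallest k = 5-3 = 2.

2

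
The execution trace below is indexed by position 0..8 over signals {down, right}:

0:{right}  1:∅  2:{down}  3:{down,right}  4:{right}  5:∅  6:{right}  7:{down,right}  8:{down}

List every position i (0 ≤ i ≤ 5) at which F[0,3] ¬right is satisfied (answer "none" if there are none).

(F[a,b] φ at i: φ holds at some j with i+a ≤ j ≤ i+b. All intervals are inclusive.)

Evaluate at each i in [0,5]:
  i=0: ✓ (witness j=1)
  i=1: ✓ (witness j=1)
  i=2: ✓ (witness j=2)
  i=3: ✓ (witness j=5)
  i=4: ✓ (witness j=5)
  i=5: ✓ (witness j=5)

0, 1, 2, 3, 4, 5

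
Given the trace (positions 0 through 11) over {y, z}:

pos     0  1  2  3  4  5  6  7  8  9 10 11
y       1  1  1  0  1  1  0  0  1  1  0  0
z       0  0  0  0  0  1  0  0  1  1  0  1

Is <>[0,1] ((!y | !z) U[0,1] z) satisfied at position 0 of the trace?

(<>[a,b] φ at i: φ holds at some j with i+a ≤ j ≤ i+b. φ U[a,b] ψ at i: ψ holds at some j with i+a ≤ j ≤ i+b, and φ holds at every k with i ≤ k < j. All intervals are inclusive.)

Check ((!y | !z) U[0,1] z) at each j in [0,1]:
  j=0: fails
  j=1: fails
No position in the window satisfies it → formula fails.

Does not hold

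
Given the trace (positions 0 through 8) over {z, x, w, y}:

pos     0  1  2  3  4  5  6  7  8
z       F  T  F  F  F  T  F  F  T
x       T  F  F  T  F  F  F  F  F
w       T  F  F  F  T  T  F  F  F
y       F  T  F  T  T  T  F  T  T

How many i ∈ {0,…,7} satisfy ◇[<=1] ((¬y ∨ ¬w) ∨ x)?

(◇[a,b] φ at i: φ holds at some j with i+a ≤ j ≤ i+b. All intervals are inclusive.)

7

Evaluate at each i in [0,7]:
  i=0: ✓ (witness j=0)
  i=1: ✓ (witness j=1)
  i=2: ✓ (witness j=2)
  i=3: ✓ (witness j=3)
  i=4: ✗ (none in [4,5])
  i=5: ✓ (witness j=6)
  i=6: ✓ (witness j=6)
  i=7: ✓ (witness j=7)
Positions where it holds: {0, 1, 2, 3, 5, 6, 7} → 7.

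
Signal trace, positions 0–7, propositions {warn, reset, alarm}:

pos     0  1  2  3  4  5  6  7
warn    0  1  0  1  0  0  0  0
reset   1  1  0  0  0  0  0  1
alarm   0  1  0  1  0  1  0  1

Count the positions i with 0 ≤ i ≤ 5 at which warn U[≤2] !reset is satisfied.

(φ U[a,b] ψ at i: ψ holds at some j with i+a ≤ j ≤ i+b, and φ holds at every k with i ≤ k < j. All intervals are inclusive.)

Evaluate at each i in [0,5]:
  i=0: ✗ (lhs fails at k=0 before rhs at j=2)
  i=1: ✓ (rhs at j=2; lhs holds on [1,1])
  i=2: ✓ (rhs at j=2)
  i=3: ✓ (rhs at j=3)
  i=4: ✓ (rhs at j=4)
  i=5: ✓ (rhs at j=5)
Positions where it holds: {1, 2, 3, 4, 5} → 5.

5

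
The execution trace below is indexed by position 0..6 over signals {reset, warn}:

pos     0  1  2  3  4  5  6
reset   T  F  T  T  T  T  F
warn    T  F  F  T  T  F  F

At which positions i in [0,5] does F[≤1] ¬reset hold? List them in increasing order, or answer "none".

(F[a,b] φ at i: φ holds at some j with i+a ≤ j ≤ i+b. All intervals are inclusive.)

0, 1, 5

Evaluate at each i in [0,5]:
  i=0: ✓ (witness j=1)
  i=1: ✓ (witness j=1)
  i=2: ✗ (none in [2,3])
  i=3: ✗ (none in [3,4])
  i=4: ✗ (none in [4,5])
  i=5: ✓ (witness j=6)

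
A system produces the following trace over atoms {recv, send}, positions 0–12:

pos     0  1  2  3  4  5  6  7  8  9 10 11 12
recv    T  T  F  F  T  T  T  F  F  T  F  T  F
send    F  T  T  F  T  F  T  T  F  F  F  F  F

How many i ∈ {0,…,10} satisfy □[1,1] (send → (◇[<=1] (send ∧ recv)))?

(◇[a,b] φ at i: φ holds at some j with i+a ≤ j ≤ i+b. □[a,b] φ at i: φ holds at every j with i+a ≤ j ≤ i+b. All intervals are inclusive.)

9

Evaluate at each i in [0,10]:
  i=0: ✓ (all of [1,1])
  i=1: ✗ (fails at j=2)
  i=2: ✓ (all of [3,3])
  i=3: ✓ (all of [4,4])
  i=4: ✓ (all of [5,5])
  i=5: ✓ (all of [6,6])
  i=6: ✗ (fails at j=7)
  i=7: ✓ (all of [8,8])
  i=8: ✓ (all of [9,9])
  i=9: ✓ (all of [10,10])
  i=10: ✓ (all of [11,11])
Positions where it holds: {0, 2, 3, 4, 5, 7, 8, 9, 10} → 9.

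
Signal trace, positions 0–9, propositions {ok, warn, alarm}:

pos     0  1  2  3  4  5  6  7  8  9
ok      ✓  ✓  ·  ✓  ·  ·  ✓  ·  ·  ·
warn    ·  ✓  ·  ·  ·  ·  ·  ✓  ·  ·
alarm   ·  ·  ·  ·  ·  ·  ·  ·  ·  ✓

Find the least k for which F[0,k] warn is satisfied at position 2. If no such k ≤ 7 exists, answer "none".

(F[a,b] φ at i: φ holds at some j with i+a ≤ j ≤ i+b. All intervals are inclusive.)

Scan j = 2,3,… for warn:
  j=2: fails
  j=3: fails
  j=4: fails
  j=5: fails
  j=6: fails
  j=7: holds
First hit at j=7, so smallest k = 7-2 = 5.

5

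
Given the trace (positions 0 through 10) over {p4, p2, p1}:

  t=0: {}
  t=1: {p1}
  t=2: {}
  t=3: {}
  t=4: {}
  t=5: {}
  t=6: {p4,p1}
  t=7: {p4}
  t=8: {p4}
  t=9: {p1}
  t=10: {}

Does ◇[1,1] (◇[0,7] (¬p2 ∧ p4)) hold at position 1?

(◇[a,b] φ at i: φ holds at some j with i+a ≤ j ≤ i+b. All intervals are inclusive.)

True

Check ◇[0,7] (¬p2 ∧ p4) at each j in [2,2]:
  j=2: holds (witness at 6)
Found at j=2 → formula holds.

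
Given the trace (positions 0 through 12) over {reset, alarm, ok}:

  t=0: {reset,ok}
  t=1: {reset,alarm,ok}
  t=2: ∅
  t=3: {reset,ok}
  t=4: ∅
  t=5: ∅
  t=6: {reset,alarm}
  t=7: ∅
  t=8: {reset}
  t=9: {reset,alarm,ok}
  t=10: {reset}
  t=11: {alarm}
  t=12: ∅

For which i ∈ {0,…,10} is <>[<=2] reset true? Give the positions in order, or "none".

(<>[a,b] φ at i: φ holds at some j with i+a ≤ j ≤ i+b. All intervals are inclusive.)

0, 1, 2, 3, 4, 5, 6, 7, 8, 9, 10

Evaluate at each i in [0,10]:
  i=0: ✓ (witness j=0)
  i=1: ✓ (witness j=1)
  i=2: ✓ (witness j=3)
  i=3: ✓ (witness j=3)
  i=4: ✓ (witness j=6)
  i=5: ✓ (witness j=6)
  i=6: ✓ (witness j=6)
  i=7: ✓ (witness j=8)
  i=8: ✓ (witness j=8)
  i=9: ✓ (witness j=9)
  i=10: ✓ (witness j=10)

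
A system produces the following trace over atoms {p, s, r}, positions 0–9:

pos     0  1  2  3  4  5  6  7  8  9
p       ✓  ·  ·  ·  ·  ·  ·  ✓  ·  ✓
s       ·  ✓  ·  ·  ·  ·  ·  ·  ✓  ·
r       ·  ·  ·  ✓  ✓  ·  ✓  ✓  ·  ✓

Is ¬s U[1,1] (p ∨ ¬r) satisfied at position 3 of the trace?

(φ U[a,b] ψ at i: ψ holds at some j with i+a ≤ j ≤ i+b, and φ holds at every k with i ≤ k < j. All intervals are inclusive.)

Need some j in [4,4] with (p ∨ ¬r), and ¬s at every k in [3,j-1].
  j=4: (p ∨ ¬r) false.
No j in the window works → until fails.

False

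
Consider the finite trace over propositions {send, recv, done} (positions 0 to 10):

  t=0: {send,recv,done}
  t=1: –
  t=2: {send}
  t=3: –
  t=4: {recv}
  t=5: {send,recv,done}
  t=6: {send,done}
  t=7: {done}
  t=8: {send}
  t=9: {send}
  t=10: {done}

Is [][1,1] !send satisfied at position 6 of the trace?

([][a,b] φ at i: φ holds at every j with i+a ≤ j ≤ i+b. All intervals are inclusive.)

Holds

Check !send at every j in [7,7]:
  j=7: true
All positions satisfy it → formula holds.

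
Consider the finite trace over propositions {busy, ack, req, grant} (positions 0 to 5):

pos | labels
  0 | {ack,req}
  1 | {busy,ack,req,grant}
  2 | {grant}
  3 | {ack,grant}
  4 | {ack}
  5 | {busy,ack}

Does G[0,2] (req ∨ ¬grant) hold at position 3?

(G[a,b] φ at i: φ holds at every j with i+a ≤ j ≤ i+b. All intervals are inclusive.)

Does not hold

Check (req ∨ ¬grant) at every j in [3,5]:
  j=3: false
  j=4: true
  j=5: true
Fails at j=3 → formula fails.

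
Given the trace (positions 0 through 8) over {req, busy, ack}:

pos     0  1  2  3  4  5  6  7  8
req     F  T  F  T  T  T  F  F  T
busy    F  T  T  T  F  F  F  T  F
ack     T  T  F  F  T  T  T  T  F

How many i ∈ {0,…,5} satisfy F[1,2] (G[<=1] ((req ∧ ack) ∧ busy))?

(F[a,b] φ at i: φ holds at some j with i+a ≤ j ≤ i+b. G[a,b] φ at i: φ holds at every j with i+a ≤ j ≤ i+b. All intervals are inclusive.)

0

Evaluate at each i in [0,5]:
  i=0: ✗ (none in [1,2])
  i=1: ✗ (none in [2,3])
  i=2: ✗ (none in [3,4])
  i=3: ✗ (none in [4,5])
  i=4: ✗ (none in [5,6])
  i=5: ✗ (none in [6,7])
Positions where it holds: {} → 0.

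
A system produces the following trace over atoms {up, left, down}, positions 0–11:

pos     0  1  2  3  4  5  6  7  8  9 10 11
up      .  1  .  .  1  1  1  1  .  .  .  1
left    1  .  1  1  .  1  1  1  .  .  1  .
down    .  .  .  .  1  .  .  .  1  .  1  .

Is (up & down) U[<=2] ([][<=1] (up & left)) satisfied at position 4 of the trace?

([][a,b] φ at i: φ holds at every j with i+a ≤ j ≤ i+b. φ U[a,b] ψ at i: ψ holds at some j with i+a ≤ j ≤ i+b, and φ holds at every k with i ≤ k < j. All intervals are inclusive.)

Need some j in [4,6] with [][<=1] (up & left), and (up & down) at every k in [4,j-1].
  j=4: [][<=1] (up & left) — fails at 4.
  j=5: [][<=1] (up & left) holds; (up & down) holds at every k in [4,4] → satisfied.

Holds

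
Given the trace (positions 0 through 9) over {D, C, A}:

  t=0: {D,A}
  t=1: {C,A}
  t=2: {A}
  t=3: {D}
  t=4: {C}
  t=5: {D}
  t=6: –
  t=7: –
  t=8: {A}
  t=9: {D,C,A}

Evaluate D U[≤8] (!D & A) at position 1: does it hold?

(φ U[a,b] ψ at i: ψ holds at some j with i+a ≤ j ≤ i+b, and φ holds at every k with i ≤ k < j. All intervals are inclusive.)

Yes

Need some j in [1,9] with (!D & A), and D at every k in [1,j-1].
  j=1: (!D & A) holds; no prefix to check → satisfied.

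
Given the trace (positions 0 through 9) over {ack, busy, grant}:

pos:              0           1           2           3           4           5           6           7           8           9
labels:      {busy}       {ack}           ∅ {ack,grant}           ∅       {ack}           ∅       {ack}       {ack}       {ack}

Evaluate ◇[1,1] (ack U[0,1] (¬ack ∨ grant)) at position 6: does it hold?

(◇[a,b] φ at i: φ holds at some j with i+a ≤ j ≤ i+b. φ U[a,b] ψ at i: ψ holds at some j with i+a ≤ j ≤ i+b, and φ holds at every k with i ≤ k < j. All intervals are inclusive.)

False

Check (ack U[0,1] (¬ack ∨ grant)) at each j in [7,7]:
  j=7: fails
No position in the window satisfies it → formula fails.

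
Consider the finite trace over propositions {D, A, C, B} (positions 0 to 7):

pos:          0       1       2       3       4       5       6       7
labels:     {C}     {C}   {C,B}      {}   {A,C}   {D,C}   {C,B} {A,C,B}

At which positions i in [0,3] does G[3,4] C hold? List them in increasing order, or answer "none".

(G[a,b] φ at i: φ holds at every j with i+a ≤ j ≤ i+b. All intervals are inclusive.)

Evaluate at each i in [0,3]:
  i=0: ✗ (fails at j=3)
  i=1: ✓ (all of [4,5])
  i=2: ✓ (all of [5,6])
  i=3: ✓ (all of [6,7])

1, 2, 3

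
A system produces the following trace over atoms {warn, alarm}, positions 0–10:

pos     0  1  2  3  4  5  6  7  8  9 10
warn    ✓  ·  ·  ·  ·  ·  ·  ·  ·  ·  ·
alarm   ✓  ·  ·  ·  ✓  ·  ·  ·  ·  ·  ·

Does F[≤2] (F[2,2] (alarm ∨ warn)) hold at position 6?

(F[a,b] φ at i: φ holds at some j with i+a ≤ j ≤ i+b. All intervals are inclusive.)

Check F[2,2] (alarm ∨ warn) at each j in [6,8]:
  j=6: fails (none in [8,8])
  j=7: fails (none in [9,9])
  j=8: fails (none in [10,10])
No position in the window satisfies it → formula fails.

No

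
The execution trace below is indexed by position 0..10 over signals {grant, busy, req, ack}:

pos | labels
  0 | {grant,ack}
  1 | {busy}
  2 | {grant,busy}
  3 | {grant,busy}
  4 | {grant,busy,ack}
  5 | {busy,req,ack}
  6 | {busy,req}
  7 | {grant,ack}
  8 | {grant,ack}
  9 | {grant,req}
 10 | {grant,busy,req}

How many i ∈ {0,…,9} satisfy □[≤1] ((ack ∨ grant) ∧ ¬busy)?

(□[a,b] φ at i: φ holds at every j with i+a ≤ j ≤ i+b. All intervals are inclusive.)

2

Evaluate at each i in [0,9]:
  i=0: ✗ (fails at j=1)
  i=1: ✗ (fails at j=1)
  i=2: ✗ (fails at j=2)
  i=3: ✗ (fails at j=3)
  i=4: ✗ (fails at j=4)
  i=5: ✗ (fails at j=5)
  i=6: ✗ (fails at j=6)
  i=7: ✓ (all of [7,8])
  i=8: ✓ (all of [8,9])
  i=9: ✗ (fails at j=10)
Positions where it holds: {7, 8} → 2.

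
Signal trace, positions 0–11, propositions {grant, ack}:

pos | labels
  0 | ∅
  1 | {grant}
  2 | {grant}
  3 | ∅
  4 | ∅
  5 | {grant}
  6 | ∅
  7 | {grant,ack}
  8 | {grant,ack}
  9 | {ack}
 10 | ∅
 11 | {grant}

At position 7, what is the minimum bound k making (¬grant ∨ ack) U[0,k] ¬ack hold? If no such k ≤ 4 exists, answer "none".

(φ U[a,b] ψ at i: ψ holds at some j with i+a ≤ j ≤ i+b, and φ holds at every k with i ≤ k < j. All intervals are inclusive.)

3

Need earliest j ≥ 7 with ¬ack, and (¬grant ∨ ack) at every k in [7,j-1].
  j=7: rhs fails.
  j=8: rhs fails.
  j=9: rhs fails.
  j=10: rhs holds; lhs holds on [7,9]. k = 3.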